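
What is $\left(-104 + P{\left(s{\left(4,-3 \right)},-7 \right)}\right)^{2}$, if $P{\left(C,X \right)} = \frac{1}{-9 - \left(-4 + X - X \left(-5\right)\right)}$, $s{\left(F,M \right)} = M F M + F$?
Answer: $\frac{14799409}{1369} \approx 10810.0$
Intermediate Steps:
$s{\left(F,M \right)} = F + F M^{2}$ ($s{\left(F,M \right)} = F M M + F = F M^{2} + F = F + F M^{2}$)
$P{\left(C,X \right)} = \frac{1}{-5 - 6 X}$ ($P{\left(C,X \right)} = \frac{1}{-9 - \left(-4 + 6 X\right)} = \frac{1}{-5 - 6 X}$)
$\left(-104 + P{\left(s{\left(4,-3 \right)},-7 \right)}\right)^{2} = \left(-104 - \frac{1}{5 + 6 \left(-7\right)}\right)^{2} = \left(-104 - \frac{1}{5 - 42}\right)^{2} = \left(-104 - \frac{1}{-37}\right)^{2} = \left(-104 - - \frac{1}{37}\right)^{2} = \left(-104 + \frac{1}{37}\right)^{2} = \left(- \frac{3847}{37}\right)^{2} = \frac{14799409}{1369}$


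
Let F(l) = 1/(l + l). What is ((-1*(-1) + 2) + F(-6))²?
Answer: 1225/144 ≈ 8.5069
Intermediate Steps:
F(l) = 1/(2*l)
((-1*(-1) + 2) + F(-6))² = ((-1*(-1) + 2) + (½)/(-6))² = ((1 + 2) + (½)*(-⅙))² = (3 - 1/12)² = (35/12)² = 1225/144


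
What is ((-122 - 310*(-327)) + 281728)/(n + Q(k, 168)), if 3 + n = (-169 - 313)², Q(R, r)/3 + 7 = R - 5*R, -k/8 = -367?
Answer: 95744/49267 ≈ 1.9434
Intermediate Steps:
k = 2936 (k = -8*(-367) = 2936)
Q(R, r) = -21 - 12*R (Q(R, r) = -21 + 3*(R - 5*R) = -21 + 3*(-4*R) = -21 - 12*R)
n = 232321 (n = -3 + (-169 - 313)² = -3 + (-482)² = -3 + 232324 = 232321)
((-122 - 310*(-327)) + 281728)/(n + Q(k, 168)) = ((-122 - 310*(-327)) + 281728)/(232321 + (-21 - 12*2936)) = ((-122 + 101370) + 281728)/(232321 + (-21 - 35232)) = (101248 + 281728)/(232321 - 35253) = 382976/197068 = 382976*(1/197068) = 95744/49267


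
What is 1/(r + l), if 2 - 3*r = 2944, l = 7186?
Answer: 3/18616 ≈ 0.00016115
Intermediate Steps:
r = -2942/3 (r = ⅔ - ⅓*2944 = ⅔ - 2944/3 = -2942/3 ≈ -980.67)
1/(r + l) = 1/(-2942/3 + 7186) = 1/(18616/3) = 3/18616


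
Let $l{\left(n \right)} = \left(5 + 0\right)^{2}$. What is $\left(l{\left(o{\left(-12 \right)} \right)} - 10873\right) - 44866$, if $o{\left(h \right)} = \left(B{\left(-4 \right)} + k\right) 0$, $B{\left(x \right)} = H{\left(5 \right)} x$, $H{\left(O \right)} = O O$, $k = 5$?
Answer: $-55714$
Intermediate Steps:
$H{\left(O \right)} = O^{2}$
$B{\left(x \right)} = 25 x$ ($B{\left(x \right)} = 5^{2} x = 25 x$)
$o{\left(h \right)} = 0$ ($o{\left(h \right)} = \left(25 \left(-4\right) + 5\right) 0 = \left(-100 + 5\right) 0 = \left(-95\right) 0 = 0$)
$l{\left(n \right)} = 25$ ($l{\left(n \right)} = 5^{2} = 25$)
$\left(l{\left(o{\left(-12 \right)} \right)} - 10873\right) - 44866 = \left(25 - 10873\right) - 44866 = -10848 - 44866 = -55714$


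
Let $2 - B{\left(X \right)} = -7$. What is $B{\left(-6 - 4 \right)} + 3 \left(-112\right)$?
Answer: $-327$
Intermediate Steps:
$B{\left(X \right)} = 9$ ($B{\left(X \right)} = 2 - -7 = 2 + 7 = 9$)
$B{\left(-6 - 4 \right)} + 3 \left(-112\right) = 9 + 3 \left(-112\right) = 9 - 336 = -327$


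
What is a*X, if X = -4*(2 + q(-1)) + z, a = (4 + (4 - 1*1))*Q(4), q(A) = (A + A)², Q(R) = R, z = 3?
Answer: -588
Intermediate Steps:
q(A) = 4*A² (q(A) = (2*A)² = 4*A²)
a = 28 (a = (4 + (4 - 1*1))*4 = (4 + (4 - 1))*4 = (4 + 3)*4 = 7*4 = 28)
X = -21 (X = -4*(2 + 4*(-1)²) + 3 = -4*(2 + 4*1) + 3 = -4*(2 + 4) + 3 = -4*6 + 3 = -24 + 3 = -21)
a*X = 28*(-21) = -588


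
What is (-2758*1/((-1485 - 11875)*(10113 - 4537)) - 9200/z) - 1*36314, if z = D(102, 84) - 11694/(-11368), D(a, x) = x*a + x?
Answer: -13305715692629874383/366396600459840 ≈ -36315.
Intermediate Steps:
D(a, x) = x + a*x (D(a, x) = a*x + x = x + a*x)
z = 49183815/5684 (z = 84*(1 + 102) - 11694/(-11368) = 84*103 - 11694*(-1)/11368 = 8652 - 1*(-5847/5684) = 8652 + 5847/5684 = 49183815/5684 ≈ 8653.0)
(-2758*1/((-1485 - 11875)*(10113 - 4537)) - 9200/z) - 1*36314 = (-2758*1/((-1485 - 11875)*(10113 - 4537)) - 9200/49183815/5684) - 1*36314 = (-2758/(5576*(-13360)) - 9200*5684/49183815) - 36314 = (-2758/(-74495360) - 10458560/9836763) - 36314 = (-2758*(-1/74495360) - 10458560/9836763) - 36314 = (1379/37247680 - 10458560/9836763) - 36314 = -389543531244623/366396600459840 - 36314 = -13305715692629874383/366396600459840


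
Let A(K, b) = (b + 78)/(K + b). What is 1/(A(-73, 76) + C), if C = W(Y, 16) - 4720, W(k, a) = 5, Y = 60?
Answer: -3/13991 ≈ -0.00021442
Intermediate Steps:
A(K, b) = (78 + b)/(K + b)
C = -4715 (C = 5 - 4720 = -4715)
1/(A(-73, 76) + C) = 1/((78 + 76)/(-73 + 76) - 4715) = 1/(154/3 - 4715) = 1/(-13991/3) = -3/13991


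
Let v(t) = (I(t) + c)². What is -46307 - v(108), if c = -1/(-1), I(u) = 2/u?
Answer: -135034237/2916 ≈ -46308.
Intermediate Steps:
c = 1 (c = -1*(-1) = 1)
v(t) = (1 + 2/t)² (v(t) = (2/t + 1)² = (1 + 2/t)²)
-46307 - v(108) = -46307 - (2 + 108)²/108² = -46307 - 110²/11664 = -46307 - 12100/11664 = -46307 - 1*3025/2916 = -46307 - 3025/2916 = -135034237/2916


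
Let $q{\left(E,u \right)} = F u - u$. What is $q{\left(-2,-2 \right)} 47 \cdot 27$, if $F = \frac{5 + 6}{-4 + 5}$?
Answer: $-25380$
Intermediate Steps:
$F = 11$ ($F = \frac{11}{1} = 11 \cdot 1 = 11$)
$q{\left(E,u \right)} = 10 u$ ($q{\left(E,u \right)} = 11 u - u = 10 u$)
$q{\left(-2,-2 \right)} 47 \cdot 27 = 10 \left(-2\right) 47 \cdot 27 = \left(-20\right) 47 \cdot 27 = \left(-940\right) 27 = -25380$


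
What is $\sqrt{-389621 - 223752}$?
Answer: $i \sqrt{613373} \approx 783.18 i$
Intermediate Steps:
$\sqrt{-389621 - 223752} = \sqrt{-613373} = i \sqrt{613373}$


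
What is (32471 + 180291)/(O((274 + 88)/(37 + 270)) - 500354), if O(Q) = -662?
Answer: -106381/250508 ≈ -0.42466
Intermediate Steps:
(32471 + 180291)/(O((274 + 88)/(37 + 270)) - 500354) = (32471 + 180291)/(-662 - 500354) = 212762/(-501016) = 212762*(-1/501016) = -106381/250508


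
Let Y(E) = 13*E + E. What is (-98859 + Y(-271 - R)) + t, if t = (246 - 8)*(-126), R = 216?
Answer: -135665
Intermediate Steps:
t = -29988 (t = 238*(-126) = -29988)
Y(E) = 14*E
(-98859 + Y(-271 - R)) + t = (-98859 + 14*(-271 - 1*216)) - 29988 = (-98859 + 14*(-271 - 216)) - 29988 = (-98859 + 14*(-487)) - 29988 = (-98859 - 6818) - 29988 = -105677 - 29988 = -135665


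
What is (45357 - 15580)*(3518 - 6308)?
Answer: -83077830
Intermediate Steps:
(45357 - 15580)*(3518 - 6308) = 29777*(-2790) = -83077830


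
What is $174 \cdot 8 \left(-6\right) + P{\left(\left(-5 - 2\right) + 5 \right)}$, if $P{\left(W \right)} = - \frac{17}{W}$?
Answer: $- \frac{16687}{2} \approx -8343.5$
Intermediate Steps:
$174 \cdot 8 \left(-6\right) + P{\left(\left(-5 - 2\right) + 5 \right)} = 174 \cdot 8 \left(-6\right) - \frac{17}{\left(-5 - 2\right) + 5} = 174 \left(-48\right) - \frac{17}{-7 + 5} = -8352 - \frac{17}{-2} = -8352 - - \frac{17}{2} = -8352 + \frac{17}{2} = - \frac{16687}{2}$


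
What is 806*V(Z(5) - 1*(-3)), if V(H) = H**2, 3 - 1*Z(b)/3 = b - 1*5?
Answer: 116064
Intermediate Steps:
Z(b) = 24 - 3*b (Z(b) = 9 - 3*(b - 1*5) = 9 - 3*(b - 5) = 9 - 3*(-5 + b) = 9 + (15 - 3*b) = 24 - 3*b)
806*V(Z(5) - 1*(-3)) = 806*((24 - 3*5) - 1*(-3))**2 = 806*((24 - 15) + 3)**2 = 806*(9 + 3)**2 = 806*12**2 = 806*144 = 116064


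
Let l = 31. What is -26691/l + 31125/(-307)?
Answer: -295452/307 ≈ -962.38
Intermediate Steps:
-26691/l + 31125/(-307) = -26691/31 + 31125/(-307) = -26691*1/31 + 31125*(-1/307) = -861 - 31125/307 = -295452/307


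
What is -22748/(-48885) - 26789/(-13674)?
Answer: 4187691/1727270 ≈ 2.4245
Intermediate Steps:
-22748/(-48885) - 26789/(-13674) = -22748*(-1/48885) - 26789*(-1/13674) = 22748/48885 + 623/318 = 4187691/1727270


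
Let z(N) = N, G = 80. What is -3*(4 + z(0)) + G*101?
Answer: 8068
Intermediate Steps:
-3*(4 + z(0)) + G*101 = -3*(4 + 0) + 80*101 = -3*4 + 8080 = -12 + 8080 = 8068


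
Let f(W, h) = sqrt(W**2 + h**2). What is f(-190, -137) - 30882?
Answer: -30882 + sqrt(54869) ≈ -30648.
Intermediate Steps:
f(-190, -137) - 30882 = sqrt((-190)**2 + (-137)**2) - 30882 = sqrt(36100 + 18769) - 30882 = sqrt(54869) - 30882 = -30882 + sqrt(54869)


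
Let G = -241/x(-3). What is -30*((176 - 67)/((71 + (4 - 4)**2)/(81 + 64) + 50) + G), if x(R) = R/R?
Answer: 52456680/7321 ≈ 7165.2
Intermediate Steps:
x(R) = 1
G = -241 (G = -241/1 = -241*1 = -241)
-30*((176 - 67)/((71 + (4 - 4)**2)/(81 + 64) + 50) + G) = -30*((176 - 67)/((71 + (4 - 4)**2)/(81 + 64) + 50) - 241) = -30*(109/((71 + 0**2)/145 + 50) - 241) = -30*(109/((71 + 0)*(1/145) + 50) - 241) = -30*(109/(71*(1/145) + 50) - 241) = -30*(109/(71/145 + 50) - 241) = -30*(109/(7321/145) - 241) = -30*(109*(145/7321) - 241) = -30*(15805/7321 - 241) = -30*(-1748556/7321) = 52456680/7321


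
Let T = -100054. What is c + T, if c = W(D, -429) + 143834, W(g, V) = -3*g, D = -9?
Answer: 43807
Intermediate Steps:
c = 143861 (c = -3*(-9) + 143834 = 27 + 143834 = 143861)
c + T = 143861 - 100054 = 43807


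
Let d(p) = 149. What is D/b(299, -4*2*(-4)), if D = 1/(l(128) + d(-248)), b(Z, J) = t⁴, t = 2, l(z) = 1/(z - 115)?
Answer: 13/31008 ≈ 0.00041925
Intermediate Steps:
l(z) = 1/(-115 + z)
b(Z, J) = 16 (b(Z, J) = 2⁴ = 16)
D = 13/1938 (D = 1/(1/(-115 + 128) + 149) = 1/(1/13 + 149) = 1/(1938/13) = 13/1938 ≈ 0.0067079)
D/b(299, -4*2*(-4)) = (13/1938)/16 = (13/1938)*(1/16) = 13/31008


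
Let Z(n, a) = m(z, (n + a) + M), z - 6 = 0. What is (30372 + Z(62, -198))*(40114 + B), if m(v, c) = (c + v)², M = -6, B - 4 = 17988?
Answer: 2839524008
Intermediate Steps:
B = 17992 (B = 4 + 17988 = 17992)
z = 6 (z = 6 + 0 = 6)
Z(n, a) = (a + n)² (Z(n, a) = (((n + a) - 6) + 6)² = (((a + n) - 6) + 6)² = ((-6 + a + n) + 6)² = (a + n)²)
(30372 + Z(62, -198))*(40114 + B) = (30372 + (-198 + 62)²)*(40114 + 17992) = (30372 + (-136)²)*58106 = (30372 + 18496)*58106 = 48868*58106 = 2839524008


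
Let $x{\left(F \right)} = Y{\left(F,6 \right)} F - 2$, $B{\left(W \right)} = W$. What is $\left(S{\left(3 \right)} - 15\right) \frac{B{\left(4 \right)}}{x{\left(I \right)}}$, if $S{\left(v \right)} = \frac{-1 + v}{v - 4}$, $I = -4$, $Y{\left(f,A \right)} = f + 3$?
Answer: $-34$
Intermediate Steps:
$Y{\left(f,A \right)} = 3 + f$
$S{\left(v \right)} = \frac{-1 + v}{-4 + v}$
$x{\left(F \right)} = -2 + F \left(3 + F\right)$ ($x{\left(F \right)} = \left(3 + F\right) F - 2 = F \left(3 + F\right) - 2 = -2 + F \left(3 + F\right)$)
$\left(S{\left(3 \right)} - 15\right) \frac{B{\left(4 \right)}}{x{\left(I \right)}} = \left(\frac{-1 + 3}{-4 + 3} - 15\right) \frac{4}{-2 - 4 \left(3 - 4\right)} = \left(\frac{1}{-1} \cdot 2 - 15\right) \frac{4}{-2 - -4} = \left(\left(-1\right) 2 - 15\right) \frac{4}{-2 + 4} = \left(-2 - 15\right) \frac{4}{2} = - 17 \cdot 4 \cdot \frac{1}{2} = \left(-17\right) 2 = -34$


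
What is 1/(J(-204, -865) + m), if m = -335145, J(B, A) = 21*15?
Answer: -1/334830 ≈ -2.9866e-6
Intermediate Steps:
J(B, A) = 315
1/(J(-204, -865) + m) = 1/(315 - 335145) = 1/(-334830) = -1/334830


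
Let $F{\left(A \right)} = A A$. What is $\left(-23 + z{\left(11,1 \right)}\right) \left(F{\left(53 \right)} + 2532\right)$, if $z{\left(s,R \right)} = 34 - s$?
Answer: $0$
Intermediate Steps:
$F{\left(A \right)} = A^{2}$
$\left(-23 + z{\left(11,1 \right)}\right) \left(F{\left(53 \right)} + 2532\right) = \left(-23 + \left(34 - 11\right)\right) \left(53^{2} + 2532\right) = \left(-23 + \left(34 - 11\right)\right) \left(2809 + 2532\right) = \left(-23 + 23\right) 5341 = 0 \cdot 5341 = 0$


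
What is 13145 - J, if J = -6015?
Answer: 19160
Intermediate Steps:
13145 - J = 13145 - 1*(-6015) = 13145 + 6015 = 19160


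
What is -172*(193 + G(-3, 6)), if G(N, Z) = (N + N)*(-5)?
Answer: -38356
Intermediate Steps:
G(N, Z) = -10*N (G(N, Z) = (2*N)*(-5) = -10*N)
-172*(193 + G(-3, 6)) = -172*(193 - 10*(-3)) = -172*(193 + 30) = -172*223 = -38356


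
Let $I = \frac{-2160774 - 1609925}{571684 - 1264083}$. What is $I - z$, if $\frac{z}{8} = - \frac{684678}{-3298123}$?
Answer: $\frac{8643666197801}{2283617067077} \approx 3.7851$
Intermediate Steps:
$I = \frac{3770699}{692399}$ ($I = - \frac{3770699}{-692399} = \left(-3770699\right) \left(- \frac{1}{692399}\right) = \frac{3770699}{692399} \approx 5.4458$)
$z = \frac{5477424}{3298123}$ ($z = 8 \left(- \frac{684678}{-3298123}\right) = 8 \left(\left(-684678\right) \left(- \frac{1}{3298123}\right)\right) = 8 \cdot \frac{684678}{3298123} = \frac{5477424}{3298123} \approx 1.6608$)
$I - z = \frac{3770699}{692399} - \frac{5477424}{3298123} = \frac{8643666197801}{2283617067077}$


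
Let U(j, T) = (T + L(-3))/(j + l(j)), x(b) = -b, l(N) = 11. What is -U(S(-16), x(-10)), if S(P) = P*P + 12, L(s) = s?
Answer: -7/279 ≈ -0.025090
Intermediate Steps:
S(P) = 12 + P**2 (S(P) = P**2 + 12 = 12 + P**2)
U(j, T) = (-3 + T)/(11 + j) (U(j, T) = (T - 3)/(j + 11) = (-3 + T)/(11 + j))
-U(S(-16), x(-10)) = -(-3 - 1*(-10))/(11 + (12 + (-16)**2)) = -(-3 + 10)/(11 + (12 + 256)) = -7/(11 + 268) = -7/279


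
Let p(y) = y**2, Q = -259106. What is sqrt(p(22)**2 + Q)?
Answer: 5*I*sqrt(994) ≈ 157.64*I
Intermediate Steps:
sqrt(p(22)**2 + Q) = sqrt((22**2)**2 - 259106) = sqrt(484**2 - 259106) = sqrt(234256 - 259106) = sqrt(-24850) = 5*I*sqrt(994)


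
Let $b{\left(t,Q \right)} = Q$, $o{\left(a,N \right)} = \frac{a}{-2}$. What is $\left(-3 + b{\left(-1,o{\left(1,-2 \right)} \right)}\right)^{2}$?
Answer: $\frac{49}{4} \approx 12.25$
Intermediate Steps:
$o{\left(a,N \right)} = - \frac{a}{2}$ ($o{\left(a,N \right)} = a \left(- \frac{1}{2}\right) = - \frac{a}{2}$)
$\left(-3 + b{\left(-1,o{\left(1,-2 \right)} \right)}\right)^{2} = \left(-3 - \frac{1}{2}\right)^{2} = \left(- \frac{7}{2}\right)^{2} = \frac{49}{4}$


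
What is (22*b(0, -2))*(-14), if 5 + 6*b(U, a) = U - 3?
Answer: 1232/3 ≈ 410.67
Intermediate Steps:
b(U, a) = -4/3 + U/6 (b(U, a) = -5/6 + (U - 3)/6 = -5/6 + (-3 + U)/6 = -5/6 + (-1/2 + U/6) = -4/3 + U/6)
(22*b(0, -2))*(-14) = (22*(-4/3 + (1/6)*0))*(-14) = (22*(-4/3 + 0))*(-14) = (22*(-4/3))*(-14) = -88/3*(-14) = 1232/3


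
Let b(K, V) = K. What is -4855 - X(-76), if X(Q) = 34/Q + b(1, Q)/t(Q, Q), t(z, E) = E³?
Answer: -2131032095/438976 ≈ -4854.6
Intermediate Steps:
X(Q) = Q⁻³ + 34/Q (X(Q) = 34/Q + 1/Q³ = 34/Q + Q⁻³ = Q⁻³ + 34/Q)
-4855 - X(-76) = -4855 - ((-76)⁻³ + 34/(-76)) = -4855 - (-1/438976 + 34*(-1/76)) = -4855 - (-1/438976 - 17/38) = -4855 - 1*(-196385/438976) = -4855 + 196385/438976 = -2131032095/438976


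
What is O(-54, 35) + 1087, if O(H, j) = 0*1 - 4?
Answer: 1083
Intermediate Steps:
O(H, j) = -4 (O(H, j) = 0 - 4 = -4)
O(-54, 35) + 1087 = -4 + 1087 = 1083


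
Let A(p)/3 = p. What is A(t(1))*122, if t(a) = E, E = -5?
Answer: -1830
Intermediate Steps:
t(a) = -5
A(p) = 3*p
A(t(1))*122 = (3*(-5))*122 = -15*122 = -1830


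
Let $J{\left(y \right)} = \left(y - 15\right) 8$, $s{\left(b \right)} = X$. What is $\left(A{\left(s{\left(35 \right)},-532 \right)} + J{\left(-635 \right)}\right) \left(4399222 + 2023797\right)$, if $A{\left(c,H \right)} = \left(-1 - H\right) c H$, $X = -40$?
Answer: $72544659635120$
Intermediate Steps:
$s{\left(b \right)} = -40$
$A{\left(c,H \right)} = H c \left(-1 - H\right)$ ($A{\left(c,H \right)} = c \left(-1 - H\right) H = H c \left(-1 - H\right)$)
$J{\left(y \right)} = -120 + 8 y$ ($J{\left(y \right)} = \left(-15 + y\right) 8 = -120 + 8 y$)
$\left(A{\left(s{\left(35 \right)},-532 \right)} + J{\left(-635 \right)}\right) \left(4399222 + 2023797\right) = \left(\left(-1\right) \left(-532\right) \left(-40\right) \left(1 - 532\right) + \left(-120 + 8 \left(-635\right)\right)\right) \left(4399222 + 2023797\right) = \left(\left(-1\right) \left(-532\right) \left(-40\right) \left(-531\right) - 5200\right) 6423019 = \left(11299680 - 5200\right) 6423019 = 11294480 \cdot 6423019 = 72544659635120$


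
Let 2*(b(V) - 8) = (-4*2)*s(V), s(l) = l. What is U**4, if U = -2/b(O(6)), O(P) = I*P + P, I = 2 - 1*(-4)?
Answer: 1/40960000 ≈ 2.4414e-8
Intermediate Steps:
I = 6 (I = 2 + 4 = 6)
O(P) = 7*P (O(P) = 6*P + P = 7*P)
b(V) = 8 - 4*V (b(V) = 8 + ((-4*2)*V)/2 = 8 + (-8*V)/2 = 8 - 4*V)
U = 1/80 (U = -2/(8 - 28*6) = -2/(8 - 4*42) = -2/(8 - 168) = -2/(-160) = -2*(-1/160) = 1/80 ≈ 0.012500)
U**4 = (1/80)**4 = 1/40960000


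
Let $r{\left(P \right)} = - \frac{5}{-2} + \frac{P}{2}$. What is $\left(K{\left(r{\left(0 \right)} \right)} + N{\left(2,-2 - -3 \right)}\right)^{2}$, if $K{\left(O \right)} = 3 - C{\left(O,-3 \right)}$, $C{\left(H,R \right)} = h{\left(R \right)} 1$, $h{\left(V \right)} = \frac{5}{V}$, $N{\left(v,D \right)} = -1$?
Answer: $\frac{121}{9} \approx 13.444$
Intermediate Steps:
$r{\left(P \right)} = \frac{5}{2} + \frac{P}{2}$ ($r{\left(P \right)} = \left(-5\right) \left(- \frac{1}{2}\right) + P \frac{1}{2} = \frac{5}{2} + \frac{P}{2}$)
$C{\left(H,R \right)} = \frac{5}{R}$ ($C{\left(H,R \right)} = \frac{5}{R} 1 = \frac{5}{R}$)
$K{\left(O \right)} = \frac{14}{3}$ ($K{\left(O \right)} = 3 - \frac{5}{-3} = 3 - 5 \left(- \frac{1}{3}\right) = 3 - - \frac{5}{3} = 3 + \frac{5}{3} = \frac{14}{3}$)
$\left(K{\left(r{\left(0 \right)} \right)} + N{\left(2,-2 - -3 \right)}\right)^{2} = \left(\frac{14}{3} - 1\right)^{2} = \left(\frac{11}{3}\right)^{2} = \frac{121}{9}$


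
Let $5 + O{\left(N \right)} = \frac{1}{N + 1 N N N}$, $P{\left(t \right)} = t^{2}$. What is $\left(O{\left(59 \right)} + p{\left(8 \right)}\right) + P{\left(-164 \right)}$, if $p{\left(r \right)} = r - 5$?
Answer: $\frac{5525049573}{205438} \approx 26894.0$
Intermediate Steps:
$p{\left(r \right)} = -5 + r$ ($p{\left(r \right)} = r - 5 = -5 + r$)
$O{\left(N \right)} = -5 + \frac{1}{N + N^{3}}$ ($O{\left(N \right)} = -5 + \frac{1}{N + 1 N N N} = -5 + \frac{1}{N + N N N} = -5 + \frac{1}{N + N^{2} N} = -5 + \frac{1}{N + N^{3}}$)
$\left(O{\left(59 \right)} + p{\left(8 \right)}\right) + P{\left(-164 \right)} = \left(\frac{1 - 295 - 5 \cdot 59^{3}}{59 + 59^{3}} + \left(-5 + 8\right)\right) + \left(-164\right)^{2} = \left(\frac{1 - 295 - 1026895}{59 + 205379} + 3\right) + 26896 = \left(\frac{1 - 295 - 1026895}{205438} + 3\right) + 26896 = \left(\frac{1}{205438} \left(-1027189\right) + 3\right) + 26896 = \left(- \frac{1027189}{205438} + 3\right) + 26896 = - \frac{410875}{205438} + 26896 = \frac{5525049573}{205438}$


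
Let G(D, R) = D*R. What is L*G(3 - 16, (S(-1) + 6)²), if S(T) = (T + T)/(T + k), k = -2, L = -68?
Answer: 353600/9 ≈ 39289.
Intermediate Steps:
S(T) = 2*T/(-2 + T) (S(T) = (T + T)/(T - 2) = (2*T)/(-2 + T) = 2*T/(-2 + T))
L*G(3 - 16, (S(-1) + 6)²) = -68*(3 - 16)*(2*(-1)/(-2 - 1) + 6)² = -(-884)*(2*(-1)/(-3) + 6)² = -(-884)*(2*(-1)*(-⅓) + 6)² = -(-884)*(⅔ + 6)² = -(-884)*(20/3)² = -(-884)*400/9 = -68*(-5200/9) = 353600/9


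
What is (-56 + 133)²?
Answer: 5929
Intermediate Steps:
(-56 + 133)² = 77² = 5929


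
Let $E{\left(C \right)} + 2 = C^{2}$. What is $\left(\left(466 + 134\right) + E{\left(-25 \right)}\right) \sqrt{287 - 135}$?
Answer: $2446 \sqrt{38} \approx 15078.0$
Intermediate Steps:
$E{\left(C \right)} = -2 + C^{2}$
$\left(\left(466 + 134\right) + E{\left(-25 \right)}\right) \sqrt{287 - 135} = \left(\left(466 + 134\right) - \left(2 - \left(-25\right)^{2}\right)\right) \sqrt{287 - 135} = \left(600 + \left(-2 + 625\right)\right) \sqrt{152} = \left(600 + 623\right) 2 \sqrt{38} = 1223 \cdot 2 \sqrt{38} = 2446 \sqrt{38}$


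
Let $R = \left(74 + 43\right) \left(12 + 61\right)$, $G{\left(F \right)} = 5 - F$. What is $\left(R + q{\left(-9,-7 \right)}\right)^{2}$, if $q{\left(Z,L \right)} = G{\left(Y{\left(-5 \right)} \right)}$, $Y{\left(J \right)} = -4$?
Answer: $73102500$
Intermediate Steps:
$q{\left(Z,L \right)} = 9$ ($q{\left(Z,L \right)} = 5 - -4 = 5 + 4 = 9$)
$R = 8541$ ($R = 117 \cdot 73 = 8541$)
$\left(R + q{\left(-9,-7 \right)}\right)^{2} = \left(8541 + 9\right)^{2} = 8550^{2} = 73102500$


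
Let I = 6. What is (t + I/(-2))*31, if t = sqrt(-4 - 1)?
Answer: -93 + 31*I*sqrt(5) ≈ -93.0 + 69.318*I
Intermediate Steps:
t = I*sqrt(5) (t = sqrt(-5) = I*sqrt(5) ≈ 2.2361*I)
(t + I/(-2))*31 = (I*sqrt(5) + 6/(-2))*31 = (I*sqrt(5) - 1/2*6)*31 = (I*sqrt(5) - 3)*31 = (-3 + I*sqrt(5))*31 = -93 + 31*I*sqrt(5)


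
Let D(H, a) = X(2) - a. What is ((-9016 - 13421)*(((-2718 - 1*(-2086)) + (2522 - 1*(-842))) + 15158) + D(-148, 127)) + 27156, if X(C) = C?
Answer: -401370899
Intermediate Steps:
D(H, a) = 2 - a
((-9016 - 13421)*(((-2718 - 1*(-2086)) + (2522 - 1*(-842))) + 15158) + D(-148, 127)) + 27156 = ((-9016 - 13421)*(((-2718 - 1*(-2086)) + (2522 - 1*(-842))) + 15158) + (2 - 1*127)) + 27156 = (-22437*(((-2718 + 2086) + (2522 + 842)) + 15158) + (2 - 127)) + 27156 = (-22437*((-632 + 3364) + 15158) - 125) + 27156 = (-22437*(2732 + 15158) - 125) + 27156 = (-22437*17890 - 125) + 27156 = (-401397930 - 125) + 27156 = -401398055 + 27156 = -401370899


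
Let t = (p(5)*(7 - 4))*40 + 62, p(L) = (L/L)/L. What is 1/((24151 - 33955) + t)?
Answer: -1/9718 ≈ -0.00010290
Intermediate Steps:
p(L) = 1/L
t = 86 (t = ((7 - 4)/5)*40 + 62 = ((1/5)*3)*40 + 62 = (3/5)*40 + 62 = 24 + 62 = 86)
1/((24151 - 33955) + t) = 1/((24151 - 33955) + 86) = 1/(-9804 + 86) = 1/(-9718) = -1/9718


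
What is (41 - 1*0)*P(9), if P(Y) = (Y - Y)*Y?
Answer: 0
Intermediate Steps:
P(Y) = 0 (P(Y) = 0*Y = 0)
(41 - 1*0)*P(9) = (41 - 1*0)*0 = (41 + 0)*0 = 41*0 = 0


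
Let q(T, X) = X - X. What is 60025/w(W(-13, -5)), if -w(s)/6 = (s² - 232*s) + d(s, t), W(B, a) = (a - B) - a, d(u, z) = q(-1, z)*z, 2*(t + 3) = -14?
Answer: 60025/17082 ≈ 3.5139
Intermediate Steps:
t = -10 (t = -3 + (½)*(-14) = -3 - 7 = -10)
q(T, X) = 0
d(u, z) = 0 (d(u, z) = 0*z = 0)
W(B, a) = -B
w(s) = -6*s² + 1392*s (w(s) = -6*((s² - 232*s) + 0) = -6*(s² - 232*s) = -6*s² + 1392*s)
60025/w(W(-13, -5)) = 60025/((6*(-1*(-13))*(232 - (-1)*(-13)))) = 60025/((6*13*(232 - 1*13))) = 60025/((6*13*(232 - 13))) = 60025/((6*13*219)) = 60025/17082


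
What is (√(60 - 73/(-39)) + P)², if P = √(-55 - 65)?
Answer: -2267/39 + 4*I*√313690/13 ≈ -58.128 + 172.33*I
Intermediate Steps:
P = 2*I*√30 (P = √(-120) = 2*I*√30 ≈ 10.954*I)
(√(60 - 73/(-39)) + P)² = (√(60 - 73/(-39)) + 2*I*√30)² = (√(60 - 73*(-1/39)) + 2*I*√30)² = (√(60 + 73/39) + 2*I*√30)² = (√(2413/39) + 2*I*√30)² = (√94107/39 + 2*I*√30)²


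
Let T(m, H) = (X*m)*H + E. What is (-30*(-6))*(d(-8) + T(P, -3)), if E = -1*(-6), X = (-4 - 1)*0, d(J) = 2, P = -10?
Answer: 1440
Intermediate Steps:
X = 0 (X = -5*0 = 0)
E = 6
T(m, H) = 6 (T(m, H) = (0*m)*H + 6 = 0*H + 6 = 0 + 6 = 6)
(-30*(-6))*(d(-8) + T(P, -3)) = (-30*(-6))*(2 + 6) = 180*8 = 1440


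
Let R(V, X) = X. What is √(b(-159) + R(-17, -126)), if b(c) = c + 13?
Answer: 4*I*√17 ≈ 16.492*I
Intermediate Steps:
b(c) = 13 + c
√(b(-159) + R(-17, -126)) = √((13 - 159) - 126) = √(-146 - 126) = √(-272) = 4*I*√17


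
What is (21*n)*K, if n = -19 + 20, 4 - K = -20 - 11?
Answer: 735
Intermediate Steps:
K = 35 (K = 4 - (-20 - 11) = 4 - 1*(-31) = 4 + 31 = 35)
n = 1
(21*n)*K = (21*1)*35 = 21*35 = 735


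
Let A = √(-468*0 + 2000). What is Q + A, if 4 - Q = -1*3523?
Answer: 3527 + 20*√5 ≈ 3571.7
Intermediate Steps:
A = 20*√5 (A = √(0 + 2000) = √2000 = 20*√5 ≈ 44.721)
Q = 3527 (Q = 4 - (-1)*3523 = 4 - 1*(-3523) = 4 + 3523 = 3527)
Q + A = 3527 + 20*√5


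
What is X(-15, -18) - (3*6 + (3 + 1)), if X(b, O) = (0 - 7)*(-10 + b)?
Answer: 153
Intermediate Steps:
X(b, O) = 70 - 7*b (X(b, O) = -7*(-10 + b) = 70 - 7*b)
X(-15, -18) - (3*6 + (3 + 1)) = (70 - 7*(-15)) - (3*6 + (3 + 1)) = (70 + 105) - (18 + 4) = 175 - 1*22 = 175 - 22 = 153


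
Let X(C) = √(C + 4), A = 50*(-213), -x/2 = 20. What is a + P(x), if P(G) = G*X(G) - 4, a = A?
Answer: -10654 - 240*I ≈ -10654.0 - 240.0*I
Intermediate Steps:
x = -40 (x = -2*20 = -40)
A = -10650
a = -10650
X(C) = √(4 + C)
P(G) = -4 + G*√(4 + G) (P(G) = G*√(4 + G) - 4 = -4 + G*√(4 + G))
a + P(x) = -10650 + (-4 - 40*√(4 - 40)) = -10650 + (-4 - 240*I) = -10654 - 240*I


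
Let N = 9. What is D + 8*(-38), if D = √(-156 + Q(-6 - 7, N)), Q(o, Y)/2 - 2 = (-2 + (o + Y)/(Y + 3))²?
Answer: -304 + I*√1270/3 ≈ -304.0 + 11.879*I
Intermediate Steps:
Q(o, Y) = 4 + 2*(-2 + (Y + o)/(3 + Y))² (Q(o, Y) = 4 + 2*(-2 + (o + Y)/(Y + 3))² = 4 + 2*(-2 + (Y + o)/(3 + Y))²)
D = I*√1270/3 (D = √(-156 + (4 + 2*(6 + 9 - (-6 - 7))²/(3 + 9)²)) = √(-156 + (4 + 2*(6 + 9 - 1*(-13))²/12²)) = √(-156 + (4 + 2*(1/144)*(6 + 9 + 13)²)) = √(-156 + (4 + 2*(1/144)*28²)) = √(-156 + (4 + 2*(1/144)*784)) = √(-156 + (4 + 98/9)) = √(-156 + 134/9) = √(-1270/9) = I*√1270/3 ≈ 11.879*I)
D + 8*(-38) = I*√1270/3 + 8*(-38) = I*√1270/3 - 304 = -304 + I*√1270/3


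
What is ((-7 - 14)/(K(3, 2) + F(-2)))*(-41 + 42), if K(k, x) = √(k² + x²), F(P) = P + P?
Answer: 28 + 7*√13 ≈ 53.239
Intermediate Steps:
F(P) = 2*P
((-7 - 14)/(K(3, 2) + F(-2)))*(-41 + 42) = ((-7 - 14)/(√(3² + 2²) + 2*(-2)))*(-41 + 42) = -21/(√(9 + 4) - 4)*1 = -21/(√13 - 4)*1 = -21/(-4 + √13)*1 = -21/(-4 + √13)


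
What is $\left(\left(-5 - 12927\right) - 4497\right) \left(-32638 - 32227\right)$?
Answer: $1130532085$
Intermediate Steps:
$\left(\left(-5 - 12927\right) - 4497\right) \left(-32638 - 32227\right) = \left(-12932 - 4497\right) \left(-64865\right) = \left(-17429\right) \left(-64865\right) = 1130532085$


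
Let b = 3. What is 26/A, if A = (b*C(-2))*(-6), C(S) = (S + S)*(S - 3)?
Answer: -13/180 ≈ -0.072222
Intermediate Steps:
C(S) = 2*S*(-3 + S) (C(S) = (2*S)*(-3 + S) = 2*S*(-3 + S))
A = -360 (A = (3*(2*(-2)*(-3 - 2)))*(-6) = (3*(2*(-2)*(-5)))*(-6) = (3*20)*(-6) = 60*(-6) = -360)
26/A = 26/(-360) = 26*(-1/360) = -13/180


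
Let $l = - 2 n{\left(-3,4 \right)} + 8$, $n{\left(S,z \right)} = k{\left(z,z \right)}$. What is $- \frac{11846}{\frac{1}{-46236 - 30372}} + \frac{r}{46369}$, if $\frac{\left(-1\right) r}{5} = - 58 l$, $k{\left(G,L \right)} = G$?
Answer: $907498368$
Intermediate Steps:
$n{\left(S,z \right)} = z$
$l = 0$ ($l = \left(-2\right) 4 + 8 = -8 + 8 = 0$)
$r = 0$ ($r = - 5 \left(\left(-58\right) 0\right) = \left(-5\right) 0 = 0$)
$- \frac{11846}{\frac{1}{-46236 - 30372}} + \frac{r}{46369} = - \frac{11846}{\frac{1}{-46236 - 30372}} + \frac{0}{46369} = - \frac{11846}{\frac{1}{-76608}} + 0 \cdot \frac{1}{46369} = - \frac{11846}{- \frac{1}{76608}} + 0 = \left(-11846\right) \left(-76608\right) + 0 = 907498368 + 0 = 907498368$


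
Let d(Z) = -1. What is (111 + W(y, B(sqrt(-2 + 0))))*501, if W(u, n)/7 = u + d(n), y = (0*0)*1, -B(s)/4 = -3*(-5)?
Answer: 52104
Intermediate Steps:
B(s) = -60 (B(s) = -(-12)*(-5) = -4*15 = -60)
y = 0 (y = 0*1 = 0)
W(u, n) = -7 + 7*u (W(u, n) = 7*(u - 1) = 7*(-1 + u) = -7 + 7*u)
(111 + W(y, B(sqrt(-2 + 0))))*501 = (111 + (-7 + 7*0))*501 = (111 + (-7 + 0))*501 = (111 - 7)*501 = 104*501 = 52104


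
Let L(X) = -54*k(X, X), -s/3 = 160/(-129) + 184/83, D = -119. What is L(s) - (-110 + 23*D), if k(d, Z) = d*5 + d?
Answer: 13548687/3569 ≈ 3796.2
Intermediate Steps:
k(d, Z) = 6*d (k(d, Z) = 5*d + d = 6*d)
s = -10456/3569 (s = -3*(160/(-129) + 184/83) = -3*(160*(-1/129) + 184*(1/83)) = -3*(-160/129 + 184/83) = -3*10456/10707 = -10456/3569 ≈ -2.9297)
L(X) = -324*X
L(s) - (-110 + 23*D) = -324*(-10456/3569) - (-110 + 23*(-119)) = 3387744/3569 - (-110 - 2737) = 3387744/3569 - 1*(-2847) = 3387744/3569 + 2847 = 13548687/3569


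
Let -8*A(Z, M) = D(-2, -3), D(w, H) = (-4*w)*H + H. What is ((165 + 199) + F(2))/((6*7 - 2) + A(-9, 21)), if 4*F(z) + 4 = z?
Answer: 2908/347 ≈ 8.3804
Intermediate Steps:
D(w, H) = H - 4*H*w (D(w, H) = -4*H*w + H = H - 4*H*w)
A(Z, M) = 27/8 (A(Z, M) = -(-3)*(1 - 4*(-2))/8 = -(-3)*(1 + 8)/8 = -(-3)*9/8 = -1/8*(-27) = 27/8)
F(z) = -1 + z/4
((165 + 199) + F(2))/((6*7 - 2) + A(-9, 21)) = ((165 + 199) + (-1 + (1/4)*2))/((6*7 - 2) + 27/8) = (364 + (-1 + 1/2))/((42 - 2) + 27/8) = (364 - 1/2)/(40 + 27/8) = 727/(2*(347/8)) = (727/2)*(8/347) = 2908/347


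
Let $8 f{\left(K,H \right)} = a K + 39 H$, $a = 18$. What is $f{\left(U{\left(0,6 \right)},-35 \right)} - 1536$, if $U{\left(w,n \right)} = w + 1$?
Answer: $- \frac{13635}{8} \approx -1704.4$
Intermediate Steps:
$U{\left(w,n \right)} = 1 + w$
$f{\left(K,H \right)} = \frac{9 K}{4} + \frac{39 H}{8}$ ($f{\left(K,H \right)} = \frac{18 K + 39 H}{8} = \frac{9 K}{4} + \frac{39 H}{8}$)
$f{\left(U{\left(0,6 \right)},-35 \right)} - 1536 = \left(\frac{9 \left(1 + 0\right)}{4} + \frac{39}{8} \left(-35\right)\right) - 1536 = \left(\frac{9}{4} \cdot 1 - \frac{1365}{8}\right) - 1536 = \left(\frac{9}{4} - \frac{1365}{8}\right) - 1536 = - \frac{1347}{8} - 1536 = - \frac{13635}{8}$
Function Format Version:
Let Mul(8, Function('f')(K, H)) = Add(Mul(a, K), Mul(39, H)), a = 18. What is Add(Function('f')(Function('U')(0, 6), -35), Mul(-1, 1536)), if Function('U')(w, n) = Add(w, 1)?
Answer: Rational(-13635, 8) ≈ -1704.4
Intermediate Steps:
Function('U')(w, n) = Add(1, w)
Function('f')(K, H) = Add(Mul(Rational(9, 4), K), Mul(Rational(39, 8), H)) (Function('f')(K, H) = Mul(Rational(1, 8), Add(Mul(18, K), Mul(39, H))) = Add(Mul(Rational(9, 4), K), Mul(Rational(39, 8), H)))
Add(Function('f')(Function('U')(0, 6), -35), Mul(-1, 1536)) = Add(Add(Mul(Rational(9, 4), Add(1, 0)), Mul(Rational(39, 8), -35)), Mul(-1, 1536)) = Add(Add(Mul(Rational(9, 4), 1), Rational(-1365, 8)), -1536) = Add(Add(Rational(9, 4), Rational(-1365, 8)), -1536) = Add(Rational(-1347, 8), -1536) = Rational(-13635, 8)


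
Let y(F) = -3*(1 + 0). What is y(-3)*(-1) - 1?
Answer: 2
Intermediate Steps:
y(F) = -3 (y(F) = -3*1 = -3)
y(-3)*(-1) - 1 = -3*(-1) - 1 = 3 - 1 = 2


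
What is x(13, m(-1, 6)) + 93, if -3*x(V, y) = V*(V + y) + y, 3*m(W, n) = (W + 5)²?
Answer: 106/9 ≈ 11.778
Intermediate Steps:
m(W, n) = (5 + W)²/3 (m(W, n) = (W + 5)²/3 = (5 + W)²/3)
x(V, y) = -y/3 - V*(V + y)/3 (x(V, y) = -(V*(V + y) + y)/3 = -(y + V*(V + y))/3 = -y/3 - V*(V + y)/3)
x(13, m(-1, 6)) + 93 = (-(5 - 1)²/9 - ⅓*13² - ⅓*13*(5 - 1)²/3) + 93 = (-4²/9 - ⅓*169 - ⅓*13*(⅓)*4²) + 93 = (-16/9 - 169/3 - ⅓*13*(⅓)*16) + 93 = (-⅓*16/3 - 169/3 - ⅓*13*16/3) + 93 = (-16/9 - 169/3 - 208/9) + 93 = -731/9 + 93 = 106/9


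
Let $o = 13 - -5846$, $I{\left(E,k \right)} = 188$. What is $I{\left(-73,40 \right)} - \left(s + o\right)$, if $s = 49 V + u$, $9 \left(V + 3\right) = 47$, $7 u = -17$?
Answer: $- \frac{363980}{63} \approx -5777.5$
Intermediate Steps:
$u = - \frac{17}{7}$ ($u = \frac{1}{7} \left(-17\right) = - \frac{17}{7} \approx -2.4286$)
$V = \frac{20}{9}$ ($V = -3 + \frac{1}{9} \cdot 47 = -3 + \frac{47}{9} = \frac{20}{9} \approx 2.2222$)
$s = \frac{6707}{63}$ ($s = 49 \cdot \frac{20}{9} - \frac{17}{7} = \frac{980}{9} - \frac{17}{7} = \frac{6707}{63} \approx 106.46$)
$o = 5859$ ($o = 13 + 5846 = 5859$)
$I{\left(-73,40 \right)} - \left(s + o\right) = 188 - \left(\frac{6707}{63} + 5859\right) = 188 - \frac{375824}{63} = - \frac{363980}{63}$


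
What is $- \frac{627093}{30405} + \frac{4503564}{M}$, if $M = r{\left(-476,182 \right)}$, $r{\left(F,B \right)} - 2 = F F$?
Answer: $- \frac{286367463}{382728005} \approx -0.74823$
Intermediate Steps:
$r{\left(F,B \right)} = 2 + F^{2}$ ($r{\left(F,B \right)} = 2 + F F = 2 + F^{2}$)
$M = 226578$ ($M = 2 + \left(-476\right)^{2} = 2 + 226576 = 226578$)
$- \frac{627093}{30405} + \frac{4503564}{M} = - \frac{627093}{30405} + \frac{4503564}{226578} = \left(-627093\right) \frac{1}{30405} + 4503564 \cdot \frac{1}{226578} = - \frac{209031}{10135} + \frac{750594}{37763} = - \frac{286367463}{382728005}$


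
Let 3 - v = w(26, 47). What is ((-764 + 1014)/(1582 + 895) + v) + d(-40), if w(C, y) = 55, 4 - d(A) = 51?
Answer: -244973/2477 ≈ -98.899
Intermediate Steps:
d(A) = -47 (d(A) = 4 - 1*51 = 4 - 51 = -47)
v = -52 (v = 3 - 1*55 = 3 - 55 = -52)
((-764 + 1014)/(1582 + 895) + v) + d(-40) = ((-764 + 1014)/(1582 + 895) - 52) - 47 = (250/2477 - 52) - 47 = -128554/2477 - 47 = -244973/2477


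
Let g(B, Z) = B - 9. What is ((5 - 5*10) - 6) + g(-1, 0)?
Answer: -61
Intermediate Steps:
g(B, Z) = -9 + B
((5 - 5*10) - 6) + g(-1, 0) = ((5 - 5*10) - 6) + (-9 - 1) = ((5 - 50) - 6) - 10 = (-45 - 6) - 10 = -51 - 10 = -61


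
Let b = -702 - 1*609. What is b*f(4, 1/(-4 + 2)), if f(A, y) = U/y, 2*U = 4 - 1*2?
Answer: 2622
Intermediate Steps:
U = 1 (U = (4 - 1*2)/2 = (4 - 2)/2 = (½)*2 = 1)
f(A, y) = 1/y
b = -1311 (b = -702 - 609 = -1311)
b*f(4, 1/(-4 + 2)) = -1311/(1/(-4 + 2)) = -1311/(1/(-2)) = -1311/(-½) = -1311*(-2) = 2622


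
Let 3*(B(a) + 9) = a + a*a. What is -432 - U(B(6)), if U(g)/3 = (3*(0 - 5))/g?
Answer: -423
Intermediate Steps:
B(a) = -9 + a/3 + a**2/3 (B(a) = -9 + (a + a*a)/3 = -9 + (a + a**2)/3 = -9 + (a/3 + a**2/3) = -9 + a/3 + a**2/3)
U(g) = -45/g (U(g) = 3*((3*(0 - 5))/g) = 3*((3*(-5))/g) = 3*(-15/g) = -45/g)
-432 - U(B(6)) = -432 - (-45)/(-9 + (1/3)*6 + (1/3)*6**2) = -432 - (-45)/(-9 + 2 + (1/3)*36) = -432 - (-45)/(-9 + 2 + 12) = -432 - (-45)/5 = -432 - 1*(-9) = -432 + 9 = -423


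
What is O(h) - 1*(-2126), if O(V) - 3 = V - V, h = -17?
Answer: 2129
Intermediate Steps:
O(V) = 3 (O(V) = 3 + (V - V) = 3 + 0 = 3)
O(h) - 1*(-2126) = 3 - 1*(-2126) = 3 + 2126 = 2129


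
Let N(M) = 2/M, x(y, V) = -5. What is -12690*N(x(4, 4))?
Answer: 5076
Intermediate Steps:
-12690*N(x(4, 4)) = -25380/(-5) = -25380*(-1)/5 = -12690*(-⅖) = 5076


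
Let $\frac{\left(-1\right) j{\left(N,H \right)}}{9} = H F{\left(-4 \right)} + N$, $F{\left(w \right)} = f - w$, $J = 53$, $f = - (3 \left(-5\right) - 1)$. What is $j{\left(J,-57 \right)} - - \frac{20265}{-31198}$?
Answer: $\frac{305189769}{31198} \approx 9782.3$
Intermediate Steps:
$f = 16$ ($f = - (-15 - 1) = \left(-1\right) \left(-16\right) = 16$)
$F{\left(w \right)} = 16 - w$
$j{\left(N,H \right)} = - 180 H - 9 N$ ($j{\left(N,H \right)} = - 9 \left(H \left(16 - -4\right) + N\right) = - 9 \left(H \left(16 + 4\right) + N\right) = - 9 \left(H 20 + N\right) = - 9 \left(20 H + N\right) = - 9 \left(N + 20 H\right) = - 180 H - 9 N$)
$j{\left(J,-57 \right)} - - \frac{20265}{-31198} = \left(\left(-180\right) \left(-57\right) - 477\right) - - \frac{20265}{-31198} = \left(10260 - 477\right) - \left(-20265\right) \left(- \frac{1}{31198}\right) = 9783 - \frac{20265}{31198} = \frac{305189769}{31198}$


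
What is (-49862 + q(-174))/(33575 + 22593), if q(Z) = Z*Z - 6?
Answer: -2449/7021 ≈ -0.34881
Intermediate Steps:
q(Z) = -6 + Z**2 (q(Z) = Z**2 - 6 = -6 + Z**2)
(-49862 + q(-174))/(33575 + 22593) = (-49862 + (-6 + (-174)**2))/(33575 + 22593) = (-49862 + (-6 + 30276))/56168 = (-49862 + 30270)*(1/56168) = -19592*1/56168 = -2449/7021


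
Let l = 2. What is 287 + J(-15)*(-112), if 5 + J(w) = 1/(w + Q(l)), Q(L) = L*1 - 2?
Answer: 12817/15 ≈ 854.47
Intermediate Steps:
Q(L) = -2 + L (Q(L) = L - 2 = -2 + L)
J(w) = -5 + 1/w (J(w) = -5 + 1/(w + (-2 + 2)) = -5 + 1/(w + 0) = -5 + 1/w)
287 + J(-15)*(-112) = 287 + (-5 + 1/(-15))*(-112) = 287 + (-5 - 1/15)*(-112) = 287 - 76/15*(-112) = 287 + 8512/15 = 12817/15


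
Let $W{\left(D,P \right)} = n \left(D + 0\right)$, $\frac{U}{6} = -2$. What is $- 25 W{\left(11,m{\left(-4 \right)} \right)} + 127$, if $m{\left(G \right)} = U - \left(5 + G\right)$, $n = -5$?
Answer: $1502$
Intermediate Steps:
$U = -12$ ($U = 6 \left(-2\right) = -12$)
$m{\left(G \right)} = -17 - G$ ($m{\left(G \right)} = -12 - \left(5 + G\right) = -17 - G$)
$W{\left(D,P \right)} = - 5 D$ ($W{\left(D,P \right)} = - 5 \left(D + 0\right) = - 5 D$)
$- 25 W{\left(11,m{\left(-4 \right)} \right)} + 127 = - 25 \left(\left(-5\right) 11\right) + 127 = \left(-25\right) \left(-55\right) + 127 = 1375 + 127 = 1502$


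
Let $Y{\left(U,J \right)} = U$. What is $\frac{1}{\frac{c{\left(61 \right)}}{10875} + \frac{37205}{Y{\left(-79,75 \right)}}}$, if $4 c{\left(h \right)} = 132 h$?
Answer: $- \frac{286375}{134815116} \approx -0.0021242$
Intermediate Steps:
$c{\left(h \right)} = 33 h$ ($c{\left(h \right)} = \frac{132 h}{4} = 33 h$)
$\frac{1}{\frac{c{\left(61 \right)}}{10875} + \frac{37205}{Y{\left(-79,75 \right)}}} = \frac{1}{\frac{33 \cdot 61}{10875} + \frac{37205}{-79}} = \frac{1}{2013 \cdot \frac{1}{10875} + 37205 \left(- \frac{1}{79}\right)} = \frac{1}{\frac{671}{3625} - \frac{37205}{79}} = \frac{1}{- \frac{134815116}{286375}} = - \frac{286375}{134815116}$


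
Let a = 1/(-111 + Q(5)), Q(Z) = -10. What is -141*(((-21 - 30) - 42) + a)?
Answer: 1586814/121 ≈ 13114.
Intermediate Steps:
a = -1/121 (a = 1/(-111 - 10) = 1/(-121) = -1/121 ≈ -0.0082645)
-141*(((-21 - 30) - 42) + a) = -141*(((-21 - 30) - 42) - 1/121) = -141*((-51 - 42) - 1/121) = -141*(-93 - 1/121) = -141*(-11254/121) = 1586814/121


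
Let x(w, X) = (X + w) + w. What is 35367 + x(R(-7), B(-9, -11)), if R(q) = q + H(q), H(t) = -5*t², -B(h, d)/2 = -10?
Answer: 34883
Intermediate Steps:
B(h, d) = 20 (B(h, d) = -2*(-10) = 20)
R(q) = q - 5*q²
x(w, X) = X + 2*w
35367 + x(R(-7), B(-9, -11)) = 35367 + (20 + 2*(-7*(1 - 5*(-7)))) = 35367 + (20 + 2*(-7*(1 + 35))) = 35367 + (20 + 2*(-7*36)) = 35367 + (20 + 2*(-252)) = 35367 + (20 - 504) = 35367 - 484 = 34883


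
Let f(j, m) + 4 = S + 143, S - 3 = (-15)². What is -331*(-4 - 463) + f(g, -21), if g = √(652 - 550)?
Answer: 154944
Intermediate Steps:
S = 228 (S = 3 + (-15)² = 3 + 225 = 228)
g = √102 ≈ 10.100
f(j, m) = 367 (f(j, m) = -4 + (228 + 143) = -4 + 371 = 367)
-331*(-4 - 463) + f(g, -21) = -331*(-4 - 463) + 367 = -331*(-467) + 367 = 154577 + 367 = 154944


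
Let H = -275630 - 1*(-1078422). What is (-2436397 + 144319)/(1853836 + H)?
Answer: -1146039/1328314 ≈ -0.86278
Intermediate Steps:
H = 802792 (H = -275630 + 1078422 = 802792)
(-2436397 + 144319)/(1853836 + H) = (-2436397 + 144319)/(1853836 + 802792) = -2292078/2656628 = -2292078*1/2656628 = -1146039/1328314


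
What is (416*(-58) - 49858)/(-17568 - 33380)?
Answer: 36993/25474 ≈ 1.4522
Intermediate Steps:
(416*(-58) - 49858)/(-17568 - 33380) = (-24128 - 49858)/(-50948) = -73986*(-1/50948) = 36993/25474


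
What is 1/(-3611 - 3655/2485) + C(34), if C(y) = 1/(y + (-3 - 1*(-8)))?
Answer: 197335/7780058 ≈ 0.025364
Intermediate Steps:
C(y) = 1/(5 + y) (C(y) = 1/(y + (-3 + 8)) = 1/(y + 5) = 1/(5 + y))
1/(-3611 - 3655/2485) + C(34) = 1/(-3611 - 3655/2485) + 1/(5 + 34) = 1/(-3611 - 3655*1/2485) + 1/39 = 1/(-3611 - 731/497) + 1/39 = 1/(-1795398/497) + 1/39 = -497/1795398 + 1/39 = 197335/7780058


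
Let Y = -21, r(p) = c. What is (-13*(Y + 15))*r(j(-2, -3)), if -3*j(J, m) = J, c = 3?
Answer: 234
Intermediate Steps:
j(J, m) = -J/3
r(p) = 3
(-13*(Y + 15))*r(j(-2, -3)) = -13*(-21 + 15)*3 = -13*(-6)*3 = 78*3 = 234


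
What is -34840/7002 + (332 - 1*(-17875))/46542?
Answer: -249006311/54314514 ≈ -4.5845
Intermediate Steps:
-34840/7002 + (332 - 1*(-17875))/46542 = -34840*1/7002 + (332 + 17875)*(1/46542) = -17420/3501 + 18207*(1/46542) = -17420/3501 + 6069/15514 = -249006311/54314514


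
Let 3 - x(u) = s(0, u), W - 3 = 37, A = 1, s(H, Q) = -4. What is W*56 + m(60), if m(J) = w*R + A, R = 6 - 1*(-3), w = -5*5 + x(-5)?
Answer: 2079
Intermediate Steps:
W = 40 (W = 3 + 37 = 40)
x(u) = 7 (x(u) = 3 - 1*(-4) = 3 + 4 = 7)
w = -18 (w = -5*5 + 7 = -25 + 7 = -18)
R = 9 (R = 6 + 3 = 9)
m(J) = -161 (m(J) = -18*9 + 1 = -162 + 1 = -161)
W*56 + m(60) = 40*56 - 161 = 2240 - 161 = 2079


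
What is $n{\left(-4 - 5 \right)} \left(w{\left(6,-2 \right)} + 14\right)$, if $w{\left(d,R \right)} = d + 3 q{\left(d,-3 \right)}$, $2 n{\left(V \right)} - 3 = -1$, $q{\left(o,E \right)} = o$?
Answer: $38$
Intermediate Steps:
$n{\left(V \right)} = 1$ ($n{\left(V \right)} = \frac{3}{2} + \frac{1}{2} \left(-1\right) = \frac{3}{2} - \frac{1}{2} = 1$)
$w{\left(d,R \right)} = 4 d$ ($w{\left(d,R \right)} = d + 3 d = 4 d$)
$n{\left(-4 - 5 \right)} \left(w{\left(6,-2 \right)} + 14\right) = 1 \left(4 \cdot 6 + 14\right) = 1 \left(24 + 14\right) = 1 \cdot 38 = 38$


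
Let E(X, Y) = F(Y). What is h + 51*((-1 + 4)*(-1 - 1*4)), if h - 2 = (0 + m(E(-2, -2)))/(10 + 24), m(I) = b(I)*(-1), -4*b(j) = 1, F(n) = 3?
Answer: -103767/136 ≈ -762.99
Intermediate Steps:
E(X, Y) = 3
b(j) = -¼ (b(j) = -¼*1 = -¼)
m(I) = ¼ (m(I) = -¼*(-1) = ¼)
h = 273/136 (h = 2 + (0 + ¼)/(10 + 24) = 2 + (¼)/34 = 2 + (¼)*(1/34) = 2 + 1/136 = 273/136 ≈ 2.0074)
h + 51*((-1 + 4)*(-1 - 1*4)) = 273/136 + 51*((-1 + 4)*(-1 - 1*4)) = 273/136 + 51*(3*(-1 - 4)) = 273/136 + 51*(3*(-5)) = 273/136 + 51*(-15) = 273/136 - 765 = -103767/136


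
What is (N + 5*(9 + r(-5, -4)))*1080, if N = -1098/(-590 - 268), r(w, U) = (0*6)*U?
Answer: 7147440/143 ≈ 49982.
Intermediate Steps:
r(w, U) = 0 (r(w, U) = 0*U = 0)
N = 183/143 (N = -1098/(-858) = -1098*(-1/858) = 183/143 ≈ 1.2797)
(N + 5*(9 + r(-5, -4)))*1080 = (183/143 + 5*(9 + 0))*1080 = (183/143 + 5*9)*1080 = (183/143 + 45)*1080 = (6618/143)*1080 = 7147440/143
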